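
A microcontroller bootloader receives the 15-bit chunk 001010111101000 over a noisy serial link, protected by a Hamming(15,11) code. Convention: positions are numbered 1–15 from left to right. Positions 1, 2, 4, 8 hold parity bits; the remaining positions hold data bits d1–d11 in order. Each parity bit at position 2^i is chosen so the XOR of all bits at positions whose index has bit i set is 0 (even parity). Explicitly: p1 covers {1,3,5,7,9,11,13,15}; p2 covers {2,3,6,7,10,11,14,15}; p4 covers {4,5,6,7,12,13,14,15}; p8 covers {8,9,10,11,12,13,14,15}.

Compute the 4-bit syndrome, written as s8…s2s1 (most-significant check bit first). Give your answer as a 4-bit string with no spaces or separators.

s1 (pos 1,3,5,7,9,11,13,15): 0⊕1⊕1⊕1⊕1⊕0⊕0⊕0 = 0
s2 (pos 2,3,6,7,10,11,14,15): 0⊕1⊕0⊕1⊕1⊕0⊕0⊕0 = 1
s4 (pos 4,5,6,7,12,13,14,15): 0⊕1⊕0⊕1⊕1⊕0⊕0⊕0 = 1
s8 (pos 8,9,10,11,12,13,14,15): 1⊕1⊕1⊕0⊕1⊕0⊕0⊕0 = 0
Syndrome s8…s1 = 0110 → error at position 6.

0110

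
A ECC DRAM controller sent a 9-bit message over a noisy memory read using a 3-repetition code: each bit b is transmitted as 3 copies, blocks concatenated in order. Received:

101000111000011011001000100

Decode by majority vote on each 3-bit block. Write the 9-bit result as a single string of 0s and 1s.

Block 1 (101): 2 ones → 1
Block 2 (000): 0 ones → 0
Block 3 (111): 3 ones → 1
Block 4 (000): 0 ones → 0
Block 5 (011): 2 ones → 1
Block 6 (011): 2 ones → 1
Block 7 (001): 1 one → 0
Block 8 (000): 0 ones → 0
Block 9 (100): 1 one → 0

101011000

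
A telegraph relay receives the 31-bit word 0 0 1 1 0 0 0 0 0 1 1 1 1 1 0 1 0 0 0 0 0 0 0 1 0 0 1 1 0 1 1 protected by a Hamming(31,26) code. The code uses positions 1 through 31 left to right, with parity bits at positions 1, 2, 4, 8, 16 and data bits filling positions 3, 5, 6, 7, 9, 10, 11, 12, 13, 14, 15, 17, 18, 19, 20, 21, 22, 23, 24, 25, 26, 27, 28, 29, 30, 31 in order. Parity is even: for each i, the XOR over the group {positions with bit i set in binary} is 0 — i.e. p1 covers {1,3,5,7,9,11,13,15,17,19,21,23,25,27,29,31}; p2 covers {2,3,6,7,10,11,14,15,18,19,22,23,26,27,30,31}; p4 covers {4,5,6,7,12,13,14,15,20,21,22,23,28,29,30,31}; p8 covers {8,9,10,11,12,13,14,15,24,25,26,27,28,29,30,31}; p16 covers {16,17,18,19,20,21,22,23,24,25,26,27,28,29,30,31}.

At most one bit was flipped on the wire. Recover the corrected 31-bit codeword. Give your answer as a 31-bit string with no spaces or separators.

s1 (pos 1,3,5,7,9,11,13,15,17,19,21,23,25,27,29,31): 0⊕1⊕0⊕0⊕0⊕1⊕1⊕0⊕0⊕0⊕0⊕0⊕0⊕1⊕0⊕1 = 1
s2 (pos 2,3,6,7,10,11,14,15,18,19,22,23,26,27,30,31): 0⊕1⊕0⊕0⊕1⊕1⊕1⊕0⊕0⊕0⊕0⊕0⊕0⊕1⊕1⊕1 = 1
s4 (pos 4,5,6,7,12,13,14,15,20,21,22,23,28,29,30,31): 1⊕0⊕0⊕0⊕1⊕1⊕1⊕0⊕0⊕0⊕0⊕0⊕1⊕0⊕1⊕1 = 1
s8 (pos 8,9,10,11,12,13,14,15,24,25,26,27,28,29,30,31): 0⊕0⊕1⊕1⊕1⊕1⊕1⊕0⊕1⊕0⊕0⊕1⊕1⊕0⊕1⊕1 = 0
s16 (pos 16,17,18,19,20,21,22,23,24,25,26,27,28,29,30,31): 1⊕0⊕0⊕0⊕0⊕0⊕0⊕0⊕1⊕0⊕0⊕1⊕1⊕0⊕1⊕1 = 0
Syndrome s16…s1 = 00111 → error at position 7.
Flip position 7: 0011000001111101000000010011011 → 0011001001111101000000010011011

0011001001111101000000010011011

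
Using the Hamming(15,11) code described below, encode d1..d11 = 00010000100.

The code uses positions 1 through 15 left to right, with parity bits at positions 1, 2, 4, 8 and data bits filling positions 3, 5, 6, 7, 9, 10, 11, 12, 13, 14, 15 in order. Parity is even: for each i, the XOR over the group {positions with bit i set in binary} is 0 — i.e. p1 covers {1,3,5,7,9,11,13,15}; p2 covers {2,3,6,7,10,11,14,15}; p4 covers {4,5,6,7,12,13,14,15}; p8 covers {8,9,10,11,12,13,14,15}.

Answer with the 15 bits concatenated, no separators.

Place data at non-parity positions: p1 p2 0 p4 0 0 1 p8 0 0 0 0 1 0 0
p1 (pos 1,3,5,7,9,11,13,15): XOR of data positions = 0⊕0⊕1⊕0⊕0⊕1⊕0 = 0
p2 (pos 2,3,6,7,10,11,14,15): XOR of data positions = 0⊕0⊕1⊕0⊕0⊕0⊕0 = 1
p4 (pos 4,5,6,7,12,13,14,15): XOR of data positions = 0⊕0⊕1⊕0⊕1⊕0⊕0 = 0
p8 (pos 8,9,10,11,12,13,14,15): XOR of data positions = 0⊕0⊕0⊕0⊕1⊕0⊕0 = 1
Codeword: 010000110000100

010000110000100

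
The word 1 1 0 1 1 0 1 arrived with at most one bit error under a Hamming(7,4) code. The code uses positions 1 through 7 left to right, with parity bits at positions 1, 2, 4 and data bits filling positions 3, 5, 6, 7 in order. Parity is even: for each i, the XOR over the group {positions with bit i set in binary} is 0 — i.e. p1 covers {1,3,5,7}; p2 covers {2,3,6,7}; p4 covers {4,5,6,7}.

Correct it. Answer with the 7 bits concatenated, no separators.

1101001

s1 (pos 1,3,5,7): 1⊕0⊕1⊕1 = 1
s2 (pos 2,3,6,7): 1⊕0⊕0⊕1 = 0
s4 (pos 4,5,6,7): 1⊕1⊕0⊕1 = 1
Syndrome s4…s1 = 101 → error at position 5.
Flip position 5: 1101101 → 1101001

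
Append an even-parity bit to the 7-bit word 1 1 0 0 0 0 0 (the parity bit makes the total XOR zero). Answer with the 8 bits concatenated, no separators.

XOR of the 7 data bits: 1⊕1⊕0⊕0⊕0⊕0⊕0 = 0
Parity bit = 0 (so all 8 bits XOR to 0).

11000000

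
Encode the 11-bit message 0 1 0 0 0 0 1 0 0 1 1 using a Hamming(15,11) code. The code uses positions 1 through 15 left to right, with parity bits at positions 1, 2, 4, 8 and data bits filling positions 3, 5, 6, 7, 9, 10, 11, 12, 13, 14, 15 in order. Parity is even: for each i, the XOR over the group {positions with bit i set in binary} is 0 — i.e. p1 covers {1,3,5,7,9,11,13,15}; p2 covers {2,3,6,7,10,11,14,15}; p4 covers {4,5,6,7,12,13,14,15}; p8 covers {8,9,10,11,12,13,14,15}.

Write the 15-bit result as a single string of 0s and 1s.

110110010010011

Place data at non-parity positions: p1 p2 0 p4 1 0 0 p8 0 0 1 0 0 1 1
p1 (pos 1,3,5,7,9,11,13,15): XOR of data positions = 0⊕1⊕0⊕0⊕1⊕0⊕1 = 1
p2 (pos 2,3,6,7,10,11,14,15): XOR of data positions = 0⊕0⊕0⊕0⊕1⊕1⊕1 = 1
p4 (pos 4,5,6,7,12,13,14,15): XOR of data positions = 1⊕0⊕0⊕0⊕0⊕1⊕1 = 1
p8 (pos 8,9,10,11,12,13,14,15): XOR of data positions = 0⊕0⊕1⊕0⊕0⊕1⊕1 = 1
Codeword: 110110010010011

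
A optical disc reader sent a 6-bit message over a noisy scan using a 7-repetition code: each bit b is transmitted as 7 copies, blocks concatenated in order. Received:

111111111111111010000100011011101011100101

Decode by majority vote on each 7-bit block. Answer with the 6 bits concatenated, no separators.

110011

Block 1 (1111111): 7 ones → 1
Block 2 (1111111): 7 ones → 1
Block 3 (1010000): 2 ones → 0
Block 4 (1000110): 3 ones → 0
Block 5 (1110101): 5 ones → 1
Block 6 (1100101): 4 ones → 1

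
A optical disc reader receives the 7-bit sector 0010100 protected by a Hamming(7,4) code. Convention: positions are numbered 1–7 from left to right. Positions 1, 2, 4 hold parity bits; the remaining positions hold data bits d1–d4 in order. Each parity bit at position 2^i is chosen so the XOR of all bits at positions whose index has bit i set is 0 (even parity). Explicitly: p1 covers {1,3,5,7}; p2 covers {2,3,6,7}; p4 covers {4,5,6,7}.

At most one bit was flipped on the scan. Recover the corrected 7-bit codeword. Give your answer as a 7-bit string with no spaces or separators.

0010110

s1 (pos 1,3,5,7): 0⊕1⊕1⊕0 = 0
s2 (pos 2,3,6,7): 0⊕1⊕0⊕0 = 1
s4 (pos 4,5,6,7): 0⊕1⊕0⊕0 = 1
Syndrome s4…s1 = 110 → error at position 6.
Flip position 6: 0010100 → 0010110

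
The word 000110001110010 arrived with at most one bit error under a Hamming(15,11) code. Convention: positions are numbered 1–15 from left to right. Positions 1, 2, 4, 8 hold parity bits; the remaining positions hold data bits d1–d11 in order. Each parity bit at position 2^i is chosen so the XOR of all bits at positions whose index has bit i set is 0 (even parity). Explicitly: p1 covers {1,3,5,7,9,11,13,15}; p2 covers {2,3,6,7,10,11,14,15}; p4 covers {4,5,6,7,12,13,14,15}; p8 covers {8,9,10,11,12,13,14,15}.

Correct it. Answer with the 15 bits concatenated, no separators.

s1 (pos 1,3,5,7,9,11,13,15): 0⊕0⊕1⊕0⊕1⊕1⊕0⊕0 = 1
s2 (pos 2,3,6,7,10,11,14,15): 0⊕0⊕0⊕0⊕1⊕1⊕1⊕0 = 1
s4 (pos 4,5,6,7,12,13,14,15): 1⊕1⊕0⊕0⊕0⊕0⊕1⊕0 = 1
s8 (pos 8,9,10,11,12,13,14,15): 0⊕1⊕1⊕1⊕0⊕0⊕1⊕0 = 0
Syndrome s8…s1 = 0111 → error at position 7.
Flip position 7: 000110001110010 → 000110101110010

000110101110010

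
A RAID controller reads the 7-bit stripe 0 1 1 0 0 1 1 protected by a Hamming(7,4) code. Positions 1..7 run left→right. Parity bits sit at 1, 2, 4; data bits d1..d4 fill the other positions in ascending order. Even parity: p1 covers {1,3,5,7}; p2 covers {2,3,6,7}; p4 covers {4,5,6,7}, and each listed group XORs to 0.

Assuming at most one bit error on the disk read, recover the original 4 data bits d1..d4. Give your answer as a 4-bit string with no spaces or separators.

s1 (pos 1,3,5,7): 0⊕1⊕0⊕1 = 0
s2 (pos 2,3,6,7): 1⊕1⊕1⊕1 = 0
s4 (pos 4,5,6,7): 0⊕0⊕1⊕1 = 0
Syndrome s4…s1 = 000 → no error.
Read data bits from positions 3,5,6,7: 1011

1011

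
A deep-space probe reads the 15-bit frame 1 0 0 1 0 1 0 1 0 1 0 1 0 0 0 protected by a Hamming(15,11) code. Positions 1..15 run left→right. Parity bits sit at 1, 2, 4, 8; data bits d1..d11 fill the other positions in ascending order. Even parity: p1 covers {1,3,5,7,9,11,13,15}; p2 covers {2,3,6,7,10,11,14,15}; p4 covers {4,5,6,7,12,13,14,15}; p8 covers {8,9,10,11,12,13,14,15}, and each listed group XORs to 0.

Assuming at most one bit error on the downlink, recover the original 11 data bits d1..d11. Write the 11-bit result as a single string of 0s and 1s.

s1 (pos 1,3,5,7,9,11,13,15): 1⊕0⊕0⊕0⊕0⊕0⊕0⊕0 = 1
s2 (pos 2,3,6,7,10,11,14,15): 0⊕0⊕1⊕0⊕1⊕0⊕0⊕0 = 0
s4 (pos 4,5,6,7,12,13,14,15): 1⊕0⊕1⊕0⊕1⊕0⊕0⊕0 = 1
s8 (pos 8,9,10,11,12,13,14,15): 1⊕0⊕1⊕0⊕1⊕0⊕0⊕0 = 1
Syndrome s8…s1 = 1101 → error at position 13.
Flip position 13: 100101010101000 → 100101010101100
Read data bits from positions 3,5,6,7,9,10,11,12,13,14,15: 00100101100

00100101100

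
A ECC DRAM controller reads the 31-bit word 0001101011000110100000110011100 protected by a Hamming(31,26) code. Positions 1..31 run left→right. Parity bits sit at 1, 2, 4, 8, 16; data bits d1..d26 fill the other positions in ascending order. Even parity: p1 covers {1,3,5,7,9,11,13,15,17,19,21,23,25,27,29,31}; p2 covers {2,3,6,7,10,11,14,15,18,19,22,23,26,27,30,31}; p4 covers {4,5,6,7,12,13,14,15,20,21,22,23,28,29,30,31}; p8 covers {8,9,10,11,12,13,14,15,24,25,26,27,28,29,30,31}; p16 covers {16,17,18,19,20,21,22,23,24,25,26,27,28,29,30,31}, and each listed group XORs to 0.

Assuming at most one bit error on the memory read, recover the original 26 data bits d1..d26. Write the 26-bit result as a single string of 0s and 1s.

01011100011100000110011100

s1 (pos 1,3,5,7,9,11,13,15,17,19,21,23,25,27,29,31): 0⊕0⊕1⊕1⊕1⊕0⊕0⊕1⊕1⊕0⊕0⊕1⊕0⊕1⊕1⊕0 = 0
s2 (pos 2,3,6,7,10,11,14,15,18,19,22,23,26,27,30,31): 0⊕0⊕0⊕1⊕1⊕0⊕1⊕1⊕0⊕0⊕0⊕1⊕0⊕1⊕0⊕0 = 0
s4 (pos 4,5,6,7,12,13,14,15,20,21,22,23,28,29,30,31): 1⊕1⊕0⊕1⊕0⊕0⊕1⊕1⊕0⊕0⊕0⊕1⊕1⊕1⊕0⊕0 = 0
s8 (pos 8,9,10,11,12,13,14,15,24,25,26,27,28,29,30,31): 0⊕1⊕1⊕0⊕0⊕0⊕1⊕1⊕1⊕0⊕0⊕1⊕1⊕1⊕0⊕0 = 0
s16 (pos 16,17,18,19,20,21,22,23,24,25,26,27,28,29,30,31): 0⊕1⊕0⊕0⊕0⊕0⊕0⊕1⊕1⊕0⊕0⊕1⊕1⊕1⊕0⊕0 = 0
Syndrome s16…s1 = 00000 → no error.
Read data bits from positions 3,5,6,7,9,10,11,12,13,14,15,17,18,19,20,21,22,23,24,25,26,27,28,29,30,31: 01011100011100000110011100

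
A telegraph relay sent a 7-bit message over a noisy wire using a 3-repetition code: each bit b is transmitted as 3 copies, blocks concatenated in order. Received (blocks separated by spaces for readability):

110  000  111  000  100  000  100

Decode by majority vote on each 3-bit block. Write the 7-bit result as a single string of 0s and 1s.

Block 1 (110): 2 ones → 1
Block 2 (000): 0 ones → 0
Block 3 (111): 3 ones → 1
Block 4 (000): 0 ones → 0
Block 5 (100): 1 one → 0
Block 6 (000): 0 ones → 0
Block 7 (100): 1 one → 0

1010000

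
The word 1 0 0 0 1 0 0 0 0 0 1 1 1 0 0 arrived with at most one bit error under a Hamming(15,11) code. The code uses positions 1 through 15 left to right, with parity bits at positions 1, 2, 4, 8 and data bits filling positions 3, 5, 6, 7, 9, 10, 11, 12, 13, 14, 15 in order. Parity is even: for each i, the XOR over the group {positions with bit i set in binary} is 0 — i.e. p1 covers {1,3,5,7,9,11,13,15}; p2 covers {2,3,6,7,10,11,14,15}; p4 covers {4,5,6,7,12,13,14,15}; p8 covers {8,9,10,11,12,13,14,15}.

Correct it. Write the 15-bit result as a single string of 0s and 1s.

s1 (pos 1,3,5,7,9,11,13,15): 1⊕0⊕1⊕0⊕0⊕1⊕1⊕0 = 0
s2 (pos 2,3,6,7,10,11,14,15): 0⊕0⊕0⊕0⊕0⊕1⊕0⊕0 = 1
s4 (pos 4,5,6,7,12,13,14,15): 0⊕1⊕0⊕0⊕1⊕1⊕0⊕0 = 1
s8 (pos 8,9,10,11,12,13,14,15): 0⊕0⊕0⊕1⊕1⊕1⊕0⊕0 = 1
Syndrome s8…s1 = 1110 → error at position 14.
Flip position 14: 100010000011100 → 100010000011110

100010000011110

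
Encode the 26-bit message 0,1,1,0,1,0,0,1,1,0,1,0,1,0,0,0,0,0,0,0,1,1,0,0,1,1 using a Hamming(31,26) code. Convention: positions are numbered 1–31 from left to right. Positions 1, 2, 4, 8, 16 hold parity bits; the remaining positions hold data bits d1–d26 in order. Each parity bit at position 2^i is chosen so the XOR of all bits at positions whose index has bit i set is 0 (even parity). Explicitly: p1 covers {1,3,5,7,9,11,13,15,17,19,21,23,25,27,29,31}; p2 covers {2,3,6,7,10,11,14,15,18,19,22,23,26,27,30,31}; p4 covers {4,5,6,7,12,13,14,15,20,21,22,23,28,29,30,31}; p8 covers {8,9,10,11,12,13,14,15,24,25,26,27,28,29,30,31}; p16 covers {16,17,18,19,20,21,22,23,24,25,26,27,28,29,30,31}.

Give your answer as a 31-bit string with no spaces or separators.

0101110010011011010000000110011

Place data at non-parity positions: p1 p2 0 p4 1 1 0 p8 1 0 0 1 1 0 1 p16 0 1 0 0 0 0 0 0 0 1 1 0 0 1 1
p1 (pos 1,3,5,7,9,11,13,15,17,19,21,23,25,27,29,31): XOR of data positions = 0⊕1⊕0⊕1⊕0⊕1⊕1⊕0⊕0⊕0⊕0⊕0⊕1⊕0⊕1 = 0
p2 (pos 2,3,6,7,10,11,14,15,18,19,22,23,26,27,30,31): XOR of data positions = 0⊕1⊕0⊕0⊕0⊕0⊕1⊕1⊕0⊕0⊕0⊕1⊕1⊕1⊕1 = 1
p4 (pos 4,5,6,7,12,13,14,15,20,21,22,23,28,29,30,31): XOR of data positions = 1⊕1⊕0⊕1⊕1⊕0⊕1⊕0⊕0⊕0⊕0⊕0⊕0⊕1⊕1 = 1
p8 (pos 8,9,10,11,12,13,14,15,24,25,26,27,28,29,30,31): XOR of data positions = 1⊕0⊕0⊕1⊕1⊕0⊕1⊕0⊕0⊕1⊕1⊕0⊕0⊕1⊕1 = 0
p16 (pos 16,17,18,19,20,21,22,23,24,25,26,27,28,29,30,31): XOR of data positions = 0⊕1⊕0⊕0⊕0⊕0⊕0⊕0⊕0⊕1⊕1⊕0⊕0⊕1⊕1 = 1
Codeword: 0101110010011011010000000110011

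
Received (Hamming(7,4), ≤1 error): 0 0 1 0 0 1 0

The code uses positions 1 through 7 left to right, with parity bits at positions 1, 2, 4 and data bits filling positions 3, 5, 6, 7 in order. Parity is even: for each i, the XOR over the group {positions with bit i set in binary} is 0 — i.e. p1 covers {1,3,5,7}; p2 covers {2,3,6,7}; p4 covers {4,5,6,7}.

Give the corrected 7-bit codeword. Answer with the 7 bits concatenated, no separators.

0010110

s1 (pos 1,3,5,7): 0⊕1⊕0⊕0 = 1
s2 (pos 2,3,6,7): 0⊕1⊕1⊕0 = 0
s4 (pos 4,5,6,7): 0⊕0⊕1⊕0 = 1
Syndrome s4…s1 = 101 → error at position 5.
Flip position 5: 0010010 → 0010110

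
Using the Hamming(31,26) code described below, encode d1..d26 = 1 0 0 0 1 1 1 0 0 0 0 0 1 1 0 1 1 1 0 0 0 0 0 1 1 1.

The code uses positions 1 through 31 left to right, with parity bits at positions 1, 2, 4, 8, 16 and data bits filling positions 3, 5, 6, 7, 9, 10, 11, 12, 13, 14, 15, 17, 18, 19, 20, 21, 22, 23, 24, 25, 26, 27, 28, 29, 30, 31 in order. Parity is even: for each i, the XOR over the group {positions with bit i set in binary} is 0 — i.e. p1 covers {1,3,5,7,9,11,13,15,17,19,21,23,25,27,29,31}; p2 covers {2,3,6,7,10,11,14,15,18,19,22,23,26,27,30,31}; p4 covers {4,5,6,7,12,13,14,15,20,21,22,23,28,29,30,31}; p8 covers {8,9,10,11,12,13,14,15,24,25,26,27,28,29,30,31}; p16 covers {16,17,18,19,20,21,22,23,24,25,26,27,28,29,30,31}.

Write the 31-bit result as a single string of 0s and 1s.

0110000011100000011011100000111

Place data at non-parity positions: p1 p2 1 p4 0 0 0 p8 1 1 1 0 0 0 0 p16 0 1 1 0 1 1 1 0 0 0 0 0 1 1 1
p1 (pos 1,3,5,7,9,11,13,15,17,19,21,23,25,27,29,31): XOR of data positions = 1⊕0⊕0⊕1⊕1⊕0⊕0⊕0⊕1⊕1⊕1⊕0⊕0⊕1⊕1 = 0
p2 (pos 2,3,6,7,10,11,14,15,18,19,22,23,26,27,30,31): XOR of data positions = 1⊕0⊕0⊕1⊕1⊕0⊕0⊕1⊕1⊕1⊕1⊕0⊕0⊕1⊕1 = 1
p4 (pos 4,5,6,7,12,13,14,15,20,21,22,23,28,29,30,31): XOR of data positions = 0⊕0⊕0⊕0⊕0⊕0⊕0⊕0⊕1⊕1⊕1⊕0⊕1⊕1⊕1 = 0
p8 (pos 8,9,10,11,12,13,14,15,24,25,26,27,28,29,30,31): XOR of data positions = 1⊕1⊕1⊕0⊕0⊕0⊕0⊕0⊕0⊕0⊕0⊕0⊕1⊕1⊕1 = 0
p16 (pos 16,17,18,19,20,21,22,23,24,25,26,27,28,29,30,31): XOR of data positions = 0⊕1⊕1⊕0⊕1⊕1⊕1⊕0⊕0⊕0⊕0⊕0⊕1⊕1⊕1 = 0
Codeword: 0110000011100000011011100000111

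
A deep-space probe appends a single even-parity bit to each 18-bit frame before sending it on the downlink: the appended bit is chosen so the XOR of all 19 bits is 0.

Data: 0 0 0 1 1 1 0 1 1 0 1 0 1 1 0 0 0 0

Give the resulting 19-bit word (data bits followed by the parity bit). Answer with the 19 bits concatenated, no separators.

0001110110101100000

XOR of the 18 data bits: 0⊕0⊕0⊕1⊕1⊕1⊕0⊕1⊕1⊕0⊕1⊕0⊕1⊕1⊕0⊕0⊕0⊕0 = 0
Parity bit = 0 (so all 19 bits XOR to 0).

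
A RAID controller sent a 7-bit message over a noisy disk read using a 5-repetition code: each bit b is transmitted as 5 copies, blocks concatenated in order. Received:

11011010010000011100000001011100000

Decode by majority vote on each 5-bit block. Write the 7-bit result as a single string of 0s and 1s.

1001010

Block 1 (11011): 4 ones → 1
Block 2 (01001): 2 ones → 0
Block 3 (00000): 0 ones → 0
Block 4 (11100): 3 ones → 1
Block 5 (00000): 0 ones → 0
Block 6 (10111): 4 ones → 1
Block 7 (00000): 0 ones → 0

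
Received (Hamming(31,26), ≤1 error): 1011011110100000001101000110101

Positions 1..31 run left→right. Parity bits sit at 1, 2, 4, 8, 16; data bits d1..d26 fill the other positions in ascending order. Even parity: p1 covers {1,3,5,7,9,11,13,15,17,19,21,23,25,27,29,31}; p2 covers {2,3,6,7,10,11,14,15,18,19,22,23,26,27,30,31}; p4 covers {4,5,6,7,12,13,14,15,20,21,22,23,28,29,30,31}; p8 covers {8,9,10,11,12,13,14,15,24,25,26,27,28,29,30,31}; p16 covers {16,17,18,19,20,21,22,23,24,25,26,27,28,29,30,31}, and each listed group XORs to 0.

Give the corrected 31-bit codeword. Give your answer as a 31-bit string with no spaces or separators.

1011011110100000001101000110100

s1 (pos 1,3,5,7,9,11,13,15,17,19,21,23,25,27,29,31): 1⊕1⊕0⊕1⊕1⊕1⊕0⊕0⊕0⊕1⊕0⊕0⊕0⊕1⊕1⊕1 = 1
s2 (pos 2,3,6,7,10,11,14,15,18,19,22,23,26,27,30,31): 0⊕1⊕1⊕1⊕0⊕1⊕0⊕0⊕0⊕1⊕1⊕0⊕1⊕1⊕0⊕1 = 1
s4 (pos 4,5,6,7,12,13,14,15,20,21,22,23,28,29,30,31): 1⊕0⊕1⊕1⊕0⊕0⊕0⊕0⊕1⊕0⊕1⊕0⊕0⊕1⊕0⊕1 = 1
s8 (pos 8,9,10,11,12,13,14,15,24,25,26,27,28,29,30,31): 1⊕1⊕0⊕1⊕0⊕0⊕0⊕0⊕0⊕0⊕1⊕1⊕0⊕1⊕0⊕1 = 1
s16 (pos 16,17,18,19,20,21,22,23,24,25,26,27,28,29,30,31): 0⊕0⊕0⊕1⊕1⊕0⊕1⊕0⊕0⊕0⊕1⊕1⊕0⊕1⊕0⊕1 = 1
Syndrome s16…s1 = 11111 → error at position 31.
Flip position 31: 1011011110100000001101000110101 → 1011011110100000001101000110100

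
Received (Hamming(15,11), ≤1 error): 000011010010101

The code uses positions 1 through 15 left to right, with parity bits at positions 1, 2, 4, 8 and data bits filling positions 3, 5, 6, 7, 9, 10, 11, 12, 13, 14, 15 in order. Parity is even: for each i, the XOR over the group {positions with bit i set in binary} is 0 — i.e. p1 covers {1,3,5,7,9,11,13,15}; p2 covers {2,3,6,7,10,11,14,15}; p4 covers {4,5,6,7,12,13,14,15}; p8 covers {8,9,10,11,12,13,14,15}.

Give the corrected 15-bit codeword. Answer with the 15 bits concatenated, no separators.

s1 (pos 1,3,5,7,9,11,13,15): 0⊕0⊕1⊕0⊕0⊕1⊕1⊕1 = 0
s2 (pos 2,3,6,7,10,11,14,15): 0⊕0⊕1⊕0⊕0⊕1⊕0⊕1 = 1
s4 (pos 4,5,6,7,12,13,14,15): 0⊕1⊕1⊕0⊕0⊕1⊕0⊕1 = 0
s8 (pos 8,9,10,11,12,13,14,15): 1⊕0⊕0⊕1⊕0⊕1⊕0⊕1 = 0
Syndrome s8…s1 = 0010 → error at position 2.
Flip position 2: 000011010010101 → 010011010010101

010011010010101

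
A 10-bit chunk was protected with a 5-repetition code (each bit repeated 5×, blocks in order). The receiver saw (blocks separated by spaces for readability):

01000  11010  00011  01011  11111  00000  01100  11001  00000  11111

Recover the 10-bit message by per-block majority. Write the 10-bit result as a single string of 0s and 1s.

Block 1 (01000): 1 one → 0
Block 2 (11010): 3 ones → 1
Block 3 (00011): 2 ones → 0
Block 4 (01011): 3 ones → 1
Block 5 (11111): 5 ones → 1
Block 6 (00000): 0 ones → 0
Block 7 (01100): 2 ones → 0
Block 8 (11001): 3 ones → 1
Block 9 (00000): 0 ones → 0
Block 10 (11111): 5 ones → 1

0101100101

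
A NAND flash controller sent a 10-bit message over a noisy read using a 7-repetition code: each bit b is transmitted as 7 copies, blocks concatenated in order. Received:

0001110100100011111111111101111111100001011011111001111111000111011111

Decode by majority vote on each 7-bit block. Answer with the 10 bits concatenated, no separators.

0011101111

Block 1 (0001110): 3 ones → 0
Block 2 (1001000): 2 ones → 0
Block 3 (1111111): 7 ones → 1
Block 4 (1111101): 6 ones → 1
Block 5 (1111111): 7 ones → 1
Block 6 (0000101): 2 ones → 0
Block 7 (1011111): 6 ones → 1
Block 8 (0011111): 5 ones → 1
Block 9 (1100011): 4 ones → 1
Block 10 (1011111): 6 ones → 1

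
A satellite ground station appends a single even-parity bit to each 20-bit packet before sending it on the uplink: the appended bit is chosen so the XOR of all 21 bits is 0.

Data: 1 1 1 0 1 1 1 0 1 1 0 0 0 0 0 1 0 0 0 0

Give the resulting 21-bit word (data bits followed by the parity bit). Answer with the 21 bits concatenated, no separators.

XOR of the 20 data bits: 1⊕1⊕1⊕0⊕1⊕1⊕1⊕0⊕1⊕1⊕0⊕0⊕0⊕0⊕0⊕1⊕0⊕0⊕0⊕0 = 1
Parity bit = 1 (so all 21 bits XOR to 0).

111011101100000100001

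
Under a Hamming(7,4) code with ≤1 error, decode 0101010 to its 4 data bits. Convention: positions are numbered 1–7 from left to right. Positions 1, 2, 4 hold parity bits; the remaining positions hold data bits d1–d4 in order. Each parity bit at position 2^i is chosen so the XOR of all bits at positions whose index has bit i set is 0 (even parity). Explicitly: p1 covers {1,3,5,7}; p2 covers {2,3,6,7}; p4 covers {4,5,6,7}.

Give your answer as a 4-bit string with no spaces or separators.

s1 (pos 1,3,5,7): 0⊕0⊕0⊕0 = 0
s2 (pos 2,3,6,7): 1⊕0⊕1⊕0 = 0
s4 (pos 4,5,6,7): 1⊕0⊕1⊕0 = 0
Syndrome s4…s1 = 000 → no error.
Read data bits from positions 3,5,6,7: 0010

0010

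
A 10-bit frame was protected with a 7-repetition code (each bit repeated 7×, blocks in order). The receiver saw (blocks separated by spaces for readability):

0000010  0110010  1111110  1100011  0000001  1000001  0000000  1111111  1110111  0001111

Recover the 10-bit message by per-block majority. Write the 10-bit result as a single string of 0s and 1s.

Block 1 (0000010): 1 one → 0
Block 2 (0110010): 3 ones → 0
Block 3 (1111110): 6 ones → 1
Block 4 (1100011): 4 ones → 1
Block 5 (0000001): 1 one → 0
Block 6 (1000001): 2 ones → 0
Block 7 (0000000): 0 ones → 0
Block 8 (1111111): 7 ones → 1
Block 9 (1110111): 6 ones → 1
Block 10 (0001111): 4 ones → 1

0011000111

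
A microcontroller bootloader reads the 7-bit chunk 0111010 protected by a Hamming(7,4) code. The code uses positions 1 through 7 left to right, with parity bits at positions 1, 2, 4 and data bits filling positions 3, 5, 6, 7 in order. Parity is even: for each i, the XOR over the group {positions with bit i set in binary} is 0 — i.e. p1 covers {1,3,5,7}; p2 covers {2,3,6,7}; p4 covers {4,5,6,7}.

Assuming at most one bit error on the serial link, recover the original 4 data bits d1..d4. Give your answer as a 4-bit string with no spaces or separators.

0010

s1 (pos 1,3,5,7): 0⊕1⊕0⊕0 = 1
s2 (pos 2,3,6,7): 1⊕1⊕1⊕0 = 1
s4 (pos 4,5,6,7): 1⊕0⊕1⊕0 = 0
Syndrome s4…s1 = 011 → error at position 3.
Flip position 3: 0111010 → 0101010
Read data bits from positions 3,5,6,7: 0010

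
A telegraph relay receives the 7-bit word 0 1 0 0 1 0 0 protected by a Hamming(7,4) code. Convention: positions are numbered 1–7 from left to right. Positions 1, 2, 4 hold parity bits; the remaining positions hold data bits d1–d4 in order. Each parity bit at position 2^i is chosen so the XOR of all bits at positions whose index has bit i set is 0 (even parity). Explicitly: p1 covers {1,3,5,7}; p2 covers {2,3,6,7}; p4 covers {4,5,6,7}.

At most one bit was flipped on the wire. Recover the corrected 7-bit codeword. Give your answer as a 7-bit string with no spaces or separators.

s1 (pos 1,3,5,7): 0⊕0⊕1⊕0 = 1
s2 (pos 2,3,6,7): 1⊕0⊕0⊕0 = 1
s4 (pos 4,5,6,7): 0⊕1⊕0⊕0 = 1
Syndrome s4…s1 = 111 → error at position 7.
Flip position 7: 0100100 → 0100101

0100101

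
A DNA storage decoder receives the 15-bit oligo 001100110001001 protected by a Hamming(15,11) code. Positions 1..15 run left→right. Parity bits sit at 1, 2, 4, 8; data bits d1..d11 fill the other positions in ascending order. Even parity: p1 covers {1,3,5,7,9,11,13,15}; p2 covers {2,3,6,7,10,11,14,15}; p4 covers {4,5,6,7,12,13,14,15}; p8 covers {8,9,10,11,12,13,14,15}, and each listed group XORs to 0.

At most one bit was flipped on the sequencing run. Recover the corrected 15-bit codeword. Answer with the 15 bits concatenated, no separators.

s1 (pos 1,3,5,7,9,11,13,15): 0⊕1⊕0⊕1⊕0⊕0⊕0⊕1 = 1
s2 (pos 2,3,6,7,10,11,14,15): 0⊕1⊕0⊕1⊕0⊕0⊕0⊕1 = 1
s4 (pos 4,5,6,7,12,13,14,15): 1⊕0⊕0⊕1⊕1⊕0⊕0⊕1 = 0
s8 (pos 8,9,10,11,12,13,14,15): 1⊕0⊕0⊕0⊕1⊕0⊕0⊕1 = 1
Syndrome s8…s1 = 1011 → error at position 11.
Flip position 11: 001100110001001 → 001100110011001

001100110011001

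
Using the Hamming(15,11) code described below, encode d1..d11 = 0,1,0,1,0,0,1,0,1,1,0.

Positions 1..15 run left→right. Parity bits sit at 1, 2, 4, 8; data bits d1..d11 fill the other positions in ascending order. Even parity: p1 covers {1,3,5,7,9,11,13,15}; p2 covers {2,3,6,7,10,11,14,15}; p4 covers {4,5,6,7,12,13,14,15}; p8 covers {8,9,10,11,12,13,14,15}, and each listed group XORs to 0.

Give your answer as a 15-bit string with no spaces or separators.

Place data at non-parity positions: p1 p2 0 p4 1 0 1 p8 0 0 1 0 1 1 0
p1 (pos 1,3,5,7,9,11,13,15): XOR of data positions = 0⊕1⊕1⊕0⊕1⊕1⊕0 = 0
p2 (pos 2,3,6,7,10,11,14,15): XOR of data positions = 0⊕0⊕1⊕0⊕1⊕1⊕0 = 1
p4 (pos 4,5,6,7,12,13,14,15): XOR of data positions = 1⊕0⊕1⊕0⊕1⊕1⊕0 = 0
p8 (pos 8,9,10,11,12,13,14,15): XOR of data positions = 0⊕0⊕1⊕0⊕1⊕1⊕0 = 1
Codeword: 010010110010110

010010110010110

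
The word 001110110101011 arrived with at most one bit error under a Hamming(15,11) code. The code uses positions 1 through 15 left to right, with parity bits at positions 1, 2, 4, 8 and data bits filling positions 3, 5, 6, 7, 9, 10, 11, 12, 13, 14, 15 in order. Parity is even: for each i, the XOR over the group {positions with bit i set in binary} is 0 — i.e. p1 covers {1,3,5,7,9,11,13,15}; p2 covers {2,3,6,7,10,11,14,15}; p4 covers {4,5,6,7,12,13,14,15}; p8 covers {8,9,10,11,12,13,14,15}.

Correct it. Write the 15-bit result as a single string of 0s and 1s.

001110110001011

s1 (pos 1,3,5,7,9,11,13,15): 0⊕1⊕1⊕1⊕0⊕0⊕0⊕1 = 0
s2 (pos 2,3,6,7,10,11,14,15): 0⊕1⊕0⊕1⊕1⊕0⊕1⊕1 = 1
s4 (pos 4,5,6,7,12,13,14,15): 1⊕1⊕0⊕1⊕1⊕0⊕1⊕1 = 0
s8 (pos 8,9,10,11,12,13,14,15): 1⊕0⊕1⊕0⊕1⊕0⊕1⊕1 = 1
Syndrome s8…s1 = 1010 → error at position 10.
Flip position 10: 001110110101011 → 001110110001011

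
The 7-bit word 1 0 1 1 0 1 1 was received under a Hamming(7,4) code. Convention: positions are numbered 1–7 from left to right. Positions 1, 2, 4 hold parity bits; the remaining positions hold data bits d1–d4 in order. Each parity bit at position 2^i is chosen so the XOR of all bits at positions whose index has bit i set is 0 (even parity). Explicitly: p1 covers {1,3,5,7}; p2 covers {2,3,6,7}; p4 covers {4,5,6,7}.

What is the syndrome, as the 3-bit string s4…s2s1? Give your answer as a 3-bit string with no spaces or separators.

111

s1 (pos 1,3,5,7): 1⊕1⊕0⊕1 = 1
s2 (pos 2,3,6,7): 0⊕1⊕1⊕1 = 1
s4 (pos 4,5,6,7): 1⊕0⊕1⊕1 = 1
Syndrome s4…s1 = 111 → error at position 7.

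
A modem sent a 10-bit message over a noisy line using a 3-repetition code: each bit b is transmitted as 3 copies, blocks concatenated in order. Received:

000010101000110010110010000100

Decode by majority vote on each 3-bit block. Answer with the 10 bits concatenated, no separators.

0010101000

Block 1 (000): 0 ones → 0
Block 2 (010): 1 one → 0
Block 3 (101): 2 ones → 1
Block 4 (000): 0 ones → 0
Block 5 (110): 2 ones → 1
Block 6 (010): 1 one → 0
Block 7 (110): 2 ones → 1
Block 8 (010): 1 one → 0
Block 9 (000): 0 ones → 0
Block 10 (100): 1 one → 0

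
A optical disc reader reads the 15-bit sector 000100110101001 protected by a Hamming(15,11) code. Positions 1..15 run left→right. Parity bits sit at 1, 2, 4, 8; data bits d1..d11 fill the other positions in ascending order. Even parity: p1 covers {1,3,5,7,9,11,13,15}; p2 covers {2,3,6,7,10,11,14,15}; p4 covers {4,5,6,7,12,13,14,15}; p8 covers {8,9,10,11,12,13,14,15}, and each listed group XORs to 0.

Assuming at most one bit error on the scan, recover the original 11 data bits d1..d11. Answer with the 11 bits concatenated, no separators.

00010101001

s1 (pos 1,3,5,7,9,11,13,15): 0⊕0⊕0⊕1⊕0⊕0⊕0⊕1 = 0
s2 (pos 2,3,6,7,10,11,14,15): 0⊕0⊕0⊕1⊕1⊕0⊕0⊕1 = 1
s4 (pos 4,5,6,7,12,13,14,15): 1⊕0⊕0⊕1⊕1⊕0⊕0⊕1 = 0
s8 (pos 8,9,10,11,12,13,14,15): 1⊕0⊕1⊕0⊕1⊕0⊕0⊕1 = 0
Syndrome s8…s1 = 0010 → error at position 2.
Flip position 2: 000100110101001 → 010100110101001
Read data bits from positions 3,5,6,7,9,10,11,12,13,14,15: 00010101001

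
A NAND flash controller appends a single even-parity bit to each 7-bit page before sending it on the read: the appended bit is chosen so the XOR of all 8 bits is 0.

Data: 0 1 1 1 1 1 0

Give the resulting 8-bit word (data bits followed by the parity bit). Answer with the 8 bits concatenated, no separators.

01111101

XOR of the 7 data bits: 0⊕1⊕1⊕1⊕1⊕1⊕0 = 1
Parity bit = 1 (so all 8 bits XOR to 0).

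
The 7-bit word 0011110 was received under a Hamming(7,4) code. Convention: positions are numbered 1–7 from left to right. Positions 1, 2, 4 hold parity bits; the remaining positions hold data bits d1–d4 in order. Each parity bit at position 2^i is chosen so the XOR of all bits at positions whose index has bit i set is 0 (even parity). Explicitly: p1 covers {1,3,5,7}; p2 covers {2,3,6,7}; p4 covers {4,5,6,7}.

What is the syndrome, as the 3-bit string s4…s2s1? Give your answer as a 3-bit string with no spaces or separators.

100

s1 (pos 1,3,5,7): 0⊕1⊕1⊕0 = 0
s2 (pos 2,3,6,7): 0⊕1⊕1⊕0 = 0
s4 (pos 4,5,6,7): 1⊕1⊕1⊕0 = 1
Syndrome s4…s1 = 100 → error at position 4.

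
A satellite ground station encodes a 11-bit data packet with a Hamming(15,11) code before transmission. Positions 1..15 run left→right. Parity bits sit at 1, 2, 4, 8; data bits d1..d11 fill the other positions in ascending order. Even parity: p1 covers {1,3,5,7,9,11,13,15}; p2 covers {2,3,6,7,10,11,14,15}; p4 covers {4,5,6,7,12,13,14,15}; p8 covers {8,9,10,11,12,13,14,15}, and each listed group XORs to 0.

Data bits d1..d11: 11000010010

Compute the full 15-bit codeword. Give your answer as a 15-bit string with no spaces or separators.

111010000010010

Place data at non-parity positions: p1 p2 1 p4 1 0 0 p8 0 0 1 0 0 1 0
p1 (pos 1,3,5,7,9,11,13,15): XOR of data positions = 1⊕1⊕0⊕0⊕1⊕0⊕0 = 1
p2 (pos 2,3,6,7,10,11,14,15): XOR of data positions = 1⊕0⊕0⊕0⊕1⊕1⊕0 = 1
p4 (pos 4,5,6,7,12,13,14,15): XOR of data positions = 1⊕0⊕0⊕0⊕0⊕1⊕0 = 0
p8 (pos 8,9,10,11,12,13,14,15): XOR of data positions = 0⊕0⊕1⊕0⊕0⊕1⊕0 = 0
Codeword: 111010000010010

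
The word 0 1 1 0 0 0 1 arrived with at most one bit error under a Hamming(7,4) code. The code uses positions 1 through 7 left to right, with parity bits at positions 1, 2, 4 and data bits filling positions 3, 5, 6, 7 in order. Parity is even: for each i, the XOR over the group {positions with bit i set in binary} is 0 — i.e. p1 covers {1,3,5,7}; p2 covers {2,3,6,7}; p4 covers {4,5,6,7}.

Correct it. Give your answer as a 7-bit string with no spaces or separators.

0110011

s1 (pos 1,3,5,7): 0⊕1⊕0⊕1 = 0
s2 (pos 2,3,6,7): 1⊕1⊕0⊕1 = 1
s4 (pos 4,5,6,7): 0⊕0⊕0⊕1 = 1
Syndrome s4…s1 = 110 → error at position 6.
Flip position 6: 0110001 → 0110011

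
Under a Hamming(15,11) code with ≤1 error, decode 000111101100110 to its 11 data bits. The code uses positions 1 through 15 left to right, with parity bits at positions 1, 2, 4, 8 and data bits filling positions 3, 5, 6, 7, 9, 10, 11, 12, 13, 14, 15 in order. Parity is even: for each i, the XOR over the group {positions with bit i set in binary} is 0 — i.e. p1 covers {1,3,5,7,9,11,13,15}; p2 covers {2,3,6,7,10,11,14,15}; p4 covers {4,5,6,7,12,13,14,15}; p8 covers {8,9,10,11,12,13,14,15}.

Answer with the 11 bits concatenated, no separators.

s1 (pos 1,3,5,7,9,11,13,15): 0⊕0⊕1⊕1⊕1⊕0⊕1⊕0 = 0
s2 (pos 2,3,6,7,10,11,14,15): 0⊕0⊕1⊕1⊕1⊕0⊕1⊕0 = 0
s4 (pos 4,5,6,7,12,13,14,15): 1⊕1⊕1⊕1⊕0⊕1⊕1⊕0 = 0
s8 (pos 8,9,10,11,12,13,14,15): 0⊕1⊕1⊕0⊕0⊕1⊕1⊕0 = 0
Syndrome s8…s1 = 0000 → no error.
Read data bits from positions 3,5,6,7,9,10,11,12,13,14,15: 01111100110

01111100110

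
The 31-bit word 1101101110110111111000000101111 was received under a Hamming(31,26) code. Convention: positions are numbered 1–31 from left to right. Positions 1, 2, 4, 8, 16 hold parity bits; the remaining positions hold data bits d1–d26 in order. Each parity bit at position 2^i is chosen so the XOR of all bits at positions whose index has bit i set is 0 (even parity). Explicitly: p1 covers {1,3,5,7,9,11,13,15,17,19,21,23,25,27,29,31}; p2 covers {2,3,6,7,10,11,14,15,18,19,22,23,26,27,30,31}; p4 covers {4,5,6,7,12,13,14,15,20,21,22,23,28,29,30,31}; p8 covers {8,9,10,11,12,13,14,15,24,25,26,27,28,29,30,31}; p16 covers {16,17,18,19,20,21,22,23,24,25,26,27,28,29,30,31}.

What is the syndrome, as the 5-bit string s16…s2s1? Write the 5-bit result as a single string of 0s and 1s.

s1 (pos 1,3,5,7,9,11,13,15,17,19,21,23,25,27,29,31): 1⊕0⊕1⊕1⊕1⊕1⊕0⊕1⊕1⊕1⊕0⊕0⊕0⊕0⊕1⊕1 = 0
s2 (pos 2,3,6,7,10,11,14,15,18,19,22,23,26,27,30,31): 1⊕0⊕0⊕1⊕0⊕1⊕1⊕1⊕1⊕1⊕0⊕0⊕1⊕0⊕1⊕1 = 0
s4 (pos 4,5,6,7,12,13,14,15,20,21,22,23,28,29,30,31): 1⊕1⊕0⊕1⊕1⊕0⊕1⊕1⊕0⊕0⊕0⊕0⊕1⊕1⊕1⊕1 = 0
s8 (pos 8,9,10,11,12,13,14,15,24,25,26,27,28,29,30,31): 1⊕1⊕0⊕1⊕1⊕0⊕1⊕1⊕0⊕0⊕1⊕0⊕1⊕1⊕1⊕1 = 1
s16 (pos 16,17,18,19,20,21,22,23,24,25,26,27,28,29,30,31): 1⊕1⊕1⊕1⊕0⊕0⊕0⊕0⊕0⊕0⊕1⊕0⊕1⊕1⊕1⊕1 = 1
Syndrome s16…s1 = 11000 → error at position 24.

11000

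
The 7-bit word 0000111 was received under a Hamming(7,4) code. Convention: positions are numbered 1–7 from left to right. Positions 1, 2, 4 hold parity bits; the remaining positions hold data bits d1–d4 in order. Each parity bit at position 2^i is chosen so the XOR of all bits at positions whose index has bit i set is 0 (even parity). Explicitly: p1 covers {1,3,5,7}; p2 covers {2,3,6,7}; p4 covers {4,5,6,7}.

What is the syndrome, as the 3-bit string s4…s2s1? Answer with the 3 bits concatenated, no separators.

100

s1 (pos 1,3,5,7): 0⊕0⊕1⊕1 = 0
s2 (pos 2,3,6,7): 0⊕0⊕1⊕1 = 0
s4 (pos 4,5,6,7): 0⊕1⊕1⊕1 = 1
Syndrome s4…s1 = 100 → error at position 4.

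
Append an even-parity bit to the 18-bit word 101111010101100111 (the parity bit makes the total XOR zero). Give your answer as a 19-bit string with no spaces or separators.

XOR of the 18 data bits: 1⊕0⊕1⊕1⊕1⊕1⊕0⊕1⊕0⊕1⊕0⊕1⊕1⊕0⊕0⊕1⊕1⊕1 = 0
Parity bit = 0 (so all 19 bits XOR to 0).

1011110101011001110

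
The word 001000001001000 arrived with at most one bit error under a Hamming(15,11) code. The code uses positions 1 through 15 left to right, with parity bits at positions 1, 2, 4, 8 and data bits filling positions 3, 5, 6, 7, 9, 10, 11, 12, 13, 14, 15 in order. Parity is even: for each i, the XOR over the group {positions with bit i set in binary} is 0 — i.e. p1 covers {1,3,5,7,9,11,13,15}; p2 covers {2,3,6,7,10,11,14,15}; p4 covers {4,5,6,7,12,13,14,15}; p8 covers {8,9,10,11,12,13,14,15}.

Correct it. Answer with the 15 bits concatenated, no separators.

s1 (pos 1,3,5,7,9,11,13,15): 0⊕1⊕0⊕0⊕1⊕0⊕0⊕0 = 0
s2 (pos 2,3,6,7,10,11,14,15): 0⊕1⊕0⊕0⊕0⊕0⊕0⊕0 = 1
s4 (pos 4,5,6,7,12,13,14,15): 0⊕0⊕0⊕0⊕1⊕0⊕0⊕0 = 1
s8 (pos 8,9,10,11,12,13,14,15): 0⊕1⊕0⊕0⊕1⊕0⊕0⊕0 = 0
Syndrome s8…s1 = 0110 → error at position 6.
Flip position 6: 001000001001000 → 001001001001000

001001001001000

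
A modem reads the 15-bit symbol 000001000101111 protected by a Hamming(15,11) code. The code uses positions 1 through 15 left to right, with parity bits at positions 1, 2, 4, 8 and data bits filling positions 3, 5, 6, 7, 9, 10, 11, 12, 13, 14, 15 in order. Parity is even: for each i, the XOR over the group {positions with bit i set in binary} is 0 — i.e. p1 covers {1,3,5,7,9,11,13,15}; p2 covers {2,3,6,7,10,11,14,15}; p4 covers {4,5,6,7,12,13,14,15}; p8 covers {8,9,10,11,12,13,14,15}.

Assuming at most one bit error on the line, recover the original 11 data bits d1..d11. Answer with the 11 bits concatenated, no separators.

s1 (pos 1,3,5,7,9,11,13,15): 0⊕0⊕0⊕0⊕0⊕0⊕1⊕1 = 0
s2 (pos 2,3,6,7,10,11,14,15): 0⊕0⊕1⊕0⊕1⊕0⊕1⊕1 = 0
s4 (pos 4,5,6,7,12,13,14,15): 0⊕0⊕1⊕0⊕1⊕1⊕1⊕1 = 1
s8 (pos 8,9,10,11,12,13,14,15): 0⊕0⊕1⊕0⊕1⊕1⊕1⊕1 = 1
Syndrome s8…s1 = 1100 → error at position 12.
Flip position 12: 000001000101111 → 000001000100111
Read data bits from positions 3,5,6,7,9,10,11,12,13,14,15: 00100100111

00100100111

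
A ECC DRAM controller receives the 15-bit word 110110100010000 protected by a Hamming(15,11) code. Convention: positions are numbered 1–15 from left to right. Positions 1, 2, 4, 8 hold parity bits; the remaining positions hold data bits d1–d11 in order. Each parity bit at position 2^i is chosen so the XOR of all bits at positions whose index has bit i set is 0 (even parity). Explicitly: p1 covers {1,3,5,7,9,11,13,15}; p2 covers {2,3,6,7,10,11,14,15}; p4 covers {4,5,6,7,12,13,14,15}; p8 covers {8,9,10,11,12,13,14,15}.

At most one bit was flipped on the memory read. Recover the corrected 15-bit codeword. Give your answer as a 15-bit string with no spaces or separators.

110110100010010

s1 (pos 1,3,5,7,9,11,13,15): 1⊕0⊕1⊕1⊕0⊕1⊕0⊕0 = 0
s2 (pos 2,3,6,7,10,11,14,15): 1⊕0⊕0⊕1⊕0⊕1⊕0⊕0 = 1
s4 (pos 4,5,6,7,12,13,14,15): 1⊕1⊕0⊕1⊕0⊕0⊕0⊕0 = 1
s8 (pos 8,9,10,11,12,13,14,15): 0⊕0⊕0⊕1⊕0⊕0⊕0⊕0 = 1
Syndrome s8…s1 = 1110 → error at position 14.
Flip position 14: 110110100010000 → 110110100010010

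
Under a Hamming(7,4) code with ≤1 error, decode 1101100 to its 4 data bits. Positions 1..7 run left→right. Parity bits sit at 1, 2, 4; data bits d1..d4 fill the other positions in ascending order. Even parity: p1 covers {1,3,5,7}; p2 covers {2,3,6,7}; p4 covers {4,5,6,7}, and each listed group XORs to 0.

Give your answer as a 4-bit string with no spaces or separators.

s1 (pos 1,3,5,7): 1⊕0⊕1⊕0 = 0
s2 (pos 2,3,6,7): 1⊕0⊕0⊕0 = 1
s4 (pos 4,5,6,7): 1⊕1⊕0⊕0 = 0
Syndrome s4…s1 = 010 → error at position 2.
Flip position 2: 1101100 → 1001100
Read data bits from positions 3,5,6,7: 0100

0100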